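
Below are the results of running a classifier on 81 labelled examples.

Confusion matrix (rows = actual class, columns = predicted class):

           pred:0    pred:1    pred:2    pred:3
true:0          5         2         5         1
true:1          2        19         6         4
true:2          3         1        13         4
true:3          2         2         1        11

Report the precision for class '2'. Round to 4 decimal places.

0.5200

precision = TP/(TP+FP).
2: TP=13, FP=5+6+1=12 → 13/25 = 0.52000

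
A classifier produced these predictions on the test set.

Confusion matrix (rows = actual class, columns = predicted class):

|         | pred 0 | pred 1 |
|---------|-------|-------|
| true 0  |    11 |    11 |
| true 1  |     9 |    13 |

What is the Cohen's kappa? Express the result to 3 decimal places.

Observed agreement pₒ = trace/N = 24/44 = 0.5455
Expected agreement pₑ = Σ (rowᵢ·colᵢ)/N² = (22·20 + 22·24)/44² = 0.5000
κ = (pₒ − pₑ)/(1 − pₑ) = (0.5455 − 0.5000)/(1 − 0.5000) = 0.091

0.091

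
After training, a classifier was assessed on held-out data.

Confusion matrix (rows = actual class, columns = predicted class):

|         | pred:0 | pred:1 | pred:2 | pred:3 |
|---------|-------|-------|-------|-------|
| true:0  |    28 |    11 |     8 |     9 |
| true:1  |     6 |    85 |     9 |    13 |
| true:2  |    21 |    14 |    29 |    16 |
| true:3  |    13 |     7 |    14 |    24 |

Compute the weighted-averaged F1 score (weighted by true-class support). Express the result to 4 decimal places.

Per-class F1 score (2·TP/(2·TP+FP+FN)):
  0: TP=28, FP=6+21+13=40, FN=11+8+9=28 → 56/124 = 0.45161
  1: TP=85, FP=11+14+7=32, FN=6+9+13=28 → 170/230 = 0.73913
  2: TP=29, FP=8+9+14=31, FN=21+14+16=51 → 58/140 = 0.41429
  3: TP=24, FP=9+13+16=38, FN=13+7+14=34 → 48/120 = 0.40000
Weighted-F1 score = Σ (supportᵢ/N)·F1 scoreᵢ with N=307: (56/307)·0.45161 + (113/307)·0.73913 + (80/307)·0.41429 + (58/307)·0.40000 = 0.5380

0.5380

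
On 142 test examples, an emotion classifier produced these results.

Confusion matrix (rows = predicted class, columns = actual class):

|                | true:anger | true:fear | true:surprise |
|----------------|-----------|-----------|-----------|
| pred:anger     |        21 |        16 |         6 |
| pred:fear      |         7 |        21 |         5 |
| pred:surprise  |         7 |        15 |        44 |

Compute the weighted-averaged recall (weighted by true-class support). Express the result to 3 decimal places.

Per-class recall (TP/(TP+FN)):
  anger: TP=21, FN=7+7=14 → 21/35 = 0.6000
  fear: TP=21, FN=16+15=31 → 21/52 = 0.4038
  surprise: TP=44, FN=6+5=11 → 44/55 = 0.8000
Weighted-recall = Σ (supportᵢ/N)·recallᵢ with N=142: (35/142)·0.6000 + (52/142)·0.4038 + (55/142)·0.8000 = 0.606

0.606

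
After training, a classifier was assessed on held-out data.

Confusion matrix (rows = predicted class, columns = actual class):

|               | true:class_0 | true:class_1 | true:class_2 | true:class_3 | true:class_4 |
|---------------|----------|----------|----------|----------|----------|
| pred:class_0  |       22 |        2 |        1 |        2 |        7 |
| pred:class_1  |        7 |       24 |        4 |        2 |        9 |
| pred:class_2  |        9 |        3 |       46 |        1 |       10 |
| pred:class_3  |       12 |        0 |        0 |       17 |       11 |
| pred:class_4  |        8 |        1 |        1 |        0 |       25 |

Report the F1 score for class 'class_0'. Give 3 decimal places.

0.478

Take TP from the diagonal, FP from the rest of the 'class_0' prediction marginal, FN from the rest of the 'class_0' actual marginal.
F1 score = 2·TP/(2·TP+FP+FN).
class_0: TP=22, FP=2+1+2+7=12, FN=7+9+12+8=36 → 44/92 = 0.4783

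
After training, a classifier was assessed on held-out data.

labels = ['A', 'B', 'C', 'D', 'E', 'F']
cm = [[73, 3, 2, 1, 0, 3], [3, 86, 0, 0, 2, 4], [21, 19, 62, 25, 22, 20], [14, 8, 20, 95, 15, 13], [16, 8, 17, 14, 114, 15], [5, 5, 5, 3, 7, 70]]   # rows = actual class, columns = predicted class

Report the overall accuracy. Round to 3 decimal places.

0.633

Accuracy = trace / total = (73+86+62+95+114+70=500) / 790 = 500/790 = 0.633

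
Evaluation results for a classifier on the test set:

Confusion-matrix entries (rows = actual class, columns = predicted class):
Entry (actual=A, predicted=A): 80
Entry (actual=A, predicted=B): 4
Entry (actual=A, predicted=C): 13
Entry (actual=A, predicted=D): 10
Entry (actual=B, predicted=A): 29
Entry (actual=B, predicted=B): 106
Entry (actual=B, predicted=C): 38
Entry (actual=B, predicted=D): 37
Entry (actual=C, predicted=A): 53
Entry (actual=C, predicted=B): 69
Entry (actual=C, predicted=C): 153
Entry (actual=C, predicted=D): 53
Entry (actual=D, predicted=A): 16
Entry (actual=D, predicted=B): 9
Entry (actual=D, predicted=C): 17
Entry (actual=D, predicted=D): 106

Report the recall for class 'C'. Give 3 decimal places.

0.466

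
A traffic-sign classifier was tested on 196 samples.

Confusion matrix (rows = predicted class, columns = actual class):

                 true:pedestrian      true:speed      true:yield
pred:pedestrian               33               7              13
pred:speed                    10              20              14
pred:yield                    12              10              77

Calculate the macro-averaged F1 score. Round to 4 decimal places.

Per-class F1 score (2·TP/(2·TP+FP+FN)):
  pedestrian: TP=33, FP=7+13=20, FN=10+12=22 → 66/108 = 0.61111
  speed: TP=20, FP=10+14=24, FN=7+10=17 → 40/81 = 0.49383
  yield: TP=77, FP=12+10=22, FN=13+14=27 → 154/203 = 0.75862
Macro-F1 score = mean = (0.61111 + 0.49383 + 0.75862) / 3 = 0.6212

0.6212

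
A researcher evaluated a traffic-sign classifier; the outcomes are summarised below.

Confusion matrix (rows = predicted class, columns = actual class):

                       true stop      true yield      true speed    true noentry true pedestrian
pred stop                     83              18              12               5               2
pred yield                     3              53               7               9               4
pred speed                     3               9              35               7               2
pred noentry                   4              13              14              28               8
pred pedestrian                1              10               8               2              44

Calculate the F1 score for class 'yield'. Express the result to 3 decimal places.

0.592

Treat 'yield' as positive and all other classes as negative.
F1 score = 2·TP/(2·TP+FP+FN).
yield: TP=53, FP=3+7+9+4=23, FN=18+9+13+10=50 → 106/179 = 0.5922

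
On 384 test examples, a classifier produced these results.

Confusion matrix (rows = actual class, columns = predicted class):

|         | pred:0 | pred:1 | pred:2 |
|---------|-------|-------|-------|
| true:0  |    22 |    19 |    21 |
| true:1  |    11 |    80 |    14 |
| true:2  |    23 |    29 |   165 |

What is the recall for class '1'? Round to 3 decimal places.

Take TP from the diagonal, FP from the rest of the '1' prediction marginal, FN from the rest of the '1' actual marginal.
recall = TP/(TP+FN).
1: TP=80, FN=11+14=25 → 80/105 = 0.7619

0.762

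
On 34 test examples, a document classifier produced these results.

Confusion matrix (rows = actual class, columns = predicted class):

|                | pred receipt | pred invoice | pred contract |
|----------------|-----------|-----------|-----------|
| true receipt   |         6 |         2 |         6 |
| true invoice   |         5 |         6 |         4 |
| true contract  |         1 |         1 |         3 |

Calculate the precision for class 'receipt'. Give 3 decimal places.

One-vs-rest for 'receipt': TP = diagonal; FP = other classes predicted 'receipt'; FN = 'receipt' predicted as other.
precision = TP/(TP+FP).
receipt: TP=6, FP=5+1=6 → 6/12 = 0.5000

0.500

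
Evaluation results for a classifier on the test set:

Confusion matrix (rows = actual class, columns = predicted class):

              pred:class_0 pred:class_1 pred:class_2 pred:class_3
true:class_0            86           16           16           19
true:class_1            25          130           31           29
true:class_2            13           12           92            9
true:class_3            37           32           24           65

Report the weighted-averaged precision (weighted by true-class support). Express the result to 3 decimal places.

0.591

Per-class precision (TP/(TP+FP)):
  class_0: TP=86, FP=25+13+37=75 → 86/161 = 0.5342
  class_1: TP=130, FP=16+12+32=60 → 130/190 = 0.6842
  class_2: TP=92, FP=16+31+24=71 → 92/163 = 0.5644
  class_3: TP=65, FP=19+29+9=57 → 65/122 = 0.5328
Weighted-precision = Σ (supportᵢ/N)·precisionᵢ with N=636: (137/636)·0.5342 + (215/636)·0.6842 + (126/636)·0.5644 + (158/636)·0.5328 = 0.591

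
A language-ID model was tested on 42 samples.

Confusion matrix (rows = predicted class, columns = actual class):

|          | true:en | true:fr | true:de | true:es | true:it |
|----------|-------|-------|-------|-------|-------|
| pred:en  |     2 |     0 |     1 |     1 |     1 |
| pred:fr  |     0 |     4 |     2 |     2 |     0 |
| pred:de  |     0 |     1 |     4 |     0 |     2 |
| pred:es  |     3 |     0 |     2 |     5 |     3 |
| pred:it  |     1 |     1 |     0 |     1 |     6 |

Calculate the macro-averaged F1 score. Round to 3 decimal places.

0.492

Per-class F1 score (2·TP/(2·TP+FP+FN)):
  en: TP=2, FP=0+1+1+1=3, FN=0+0+3+1=4 → 4/11 = 0.3636
  fr: TP=4, FP=0+2+2+0=4, FN=0+1+0+1=2 → 8/14 = 0.5714
  de: TP=4, FP=0+1+0+2=3, FN=1+2+2+0=5 → 8/16 = 0.5000
  es: TP=5, FP=3+0+2+3=8, FN=1+2+0+1=4 → 10/22 = 0.4545
  it: TP=6, FP=1+1+0+1=3, FN=1+0+2+3=6 → 12/21 = 0.5714
Macro-F1 score = mean = (0.3636 + 0.5714 + 0.5000 + 0.4545 + 0.5714) / 5 = 0.492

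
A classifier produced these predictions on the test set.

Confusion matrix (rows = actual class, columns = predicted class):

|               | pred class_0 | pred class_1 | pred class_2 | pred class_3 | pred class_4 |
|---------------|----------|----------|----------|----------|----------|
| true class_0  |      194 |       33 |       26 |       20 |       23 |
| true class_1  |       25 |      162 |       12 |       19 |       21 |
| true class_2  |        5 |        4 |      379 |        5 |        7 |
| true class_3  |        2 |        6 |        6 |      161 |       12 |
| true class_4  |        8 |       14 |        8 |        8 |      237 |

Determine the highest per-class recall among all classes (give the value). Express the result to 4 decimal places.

Per-class recall (TP/(TP+FN)):
  class_0: TP=194, FN=33+26+20+23=102 → 194/296 = 0.65541
  class_1: TP=162, FN=25+12+19+21=77 → 162/239 = 0.67782
  class_2: TP=379, FN=5+4+5+7=21 → 379/400 = 0.94750
  class_3: TP=161, FN=2+6+6+12=26 → 161/187 = 0.86096
  class_4: TP=237, FN=8+14+8+8=38 → 237/275 = 0.86182
Highest is class 'class_2' with recall = 0.9475.

0.9475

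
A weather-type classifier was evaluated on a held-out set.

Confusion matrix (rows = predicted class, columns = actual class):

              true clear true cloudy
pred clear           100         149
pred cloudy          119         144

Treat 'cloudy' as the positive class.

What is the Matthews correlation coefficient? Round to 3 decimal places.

MCC = (TP·TN − FP·FN) / √((TP+FP)(TP+FN)(TN+FP)(TN+FN))
Numerator = 144·100 − 119·149 = -3331
Denominator = √(263·293·219·249) = √4202104329 = 64823.6402
MCC = -3331 / 64823.6402 = -0.051

-0.051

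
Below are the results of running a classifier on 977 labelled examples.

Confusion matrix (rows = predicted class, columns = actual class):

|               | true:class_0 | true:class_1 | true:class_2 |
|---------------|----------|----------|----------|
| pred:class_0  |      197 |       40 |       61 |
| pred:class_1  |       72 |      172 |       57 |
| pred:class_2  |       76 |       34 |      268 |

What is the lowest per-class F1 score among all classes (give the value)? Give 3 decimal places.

0.613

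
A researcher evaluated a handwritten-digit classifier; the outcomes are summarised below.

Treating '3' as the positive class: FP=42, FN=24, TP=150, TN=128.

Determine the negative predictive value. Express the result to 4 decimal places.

NPV = TN/(TN+FN) = 128/(128+24) = 0.8421

0.8421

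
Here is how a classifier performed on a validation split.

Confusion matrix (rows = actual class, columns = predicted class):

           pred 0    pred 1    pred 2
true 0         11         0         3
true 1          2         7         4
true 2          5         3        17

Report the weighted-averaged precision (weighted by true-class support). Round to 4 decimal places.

0.6801

Per-class precision (TP/(TP+FP)):
  0: TP=11, FP=2+5=7 → 11/18 = 0.61111
  1: TP=7, FP=0+3=3 → 7/10 = 0.70000
  2: TP=17, FP=3+4=7 → 17/24 = 0.70833
Weighted-precision = Σ (supportᵢ/N)·precisionᵢ with N=52: (14/52)·0.61111 + (13/52)·0.70000 + (25/52)·0.70833 = 0.6801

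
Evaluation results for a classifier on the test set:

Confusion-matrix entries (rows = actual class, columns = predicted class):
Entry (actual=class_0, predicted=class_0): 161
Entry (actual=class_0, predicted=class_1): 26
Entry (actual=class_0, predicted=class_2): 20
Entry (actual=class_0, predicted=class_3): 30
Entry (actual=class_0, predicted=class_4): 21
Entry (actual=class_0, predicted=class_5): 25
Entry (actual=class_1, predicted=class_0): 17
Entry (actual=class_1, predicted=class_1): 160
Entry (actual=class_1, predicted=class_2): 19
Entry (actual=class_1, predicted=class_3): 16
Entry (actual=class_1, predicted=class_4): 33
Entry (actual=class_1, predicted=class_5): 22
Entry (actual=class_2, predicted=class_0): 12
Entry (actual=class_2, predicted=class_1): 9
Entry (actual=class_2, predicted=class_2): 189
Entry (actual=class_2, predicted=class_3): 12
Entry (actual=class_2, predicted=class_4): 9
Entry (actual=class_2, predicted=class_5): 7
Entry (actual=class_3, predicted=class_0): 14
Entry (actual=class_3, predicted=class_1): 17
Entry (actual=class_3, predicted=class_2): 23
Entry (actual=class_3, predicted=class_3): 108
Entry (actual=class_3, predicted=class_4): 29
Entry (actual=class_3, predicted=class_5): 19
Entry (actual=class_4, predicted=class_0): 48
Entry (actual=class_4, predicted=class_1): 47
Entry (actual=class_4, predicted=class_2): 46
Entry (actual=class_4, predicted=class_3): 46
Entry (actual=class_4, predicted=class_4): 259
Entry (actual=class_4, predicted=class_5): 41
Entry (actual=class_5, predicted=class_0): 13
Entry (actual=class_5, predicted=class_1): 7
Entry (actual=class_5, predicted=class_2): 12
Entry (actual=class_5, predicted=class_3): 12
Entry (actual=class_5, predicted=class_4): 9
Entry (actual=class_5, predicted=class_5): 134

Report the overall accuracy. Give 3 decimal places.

0.605

Accuracy = trace / total = (161+160+189+108+259+134=1011) / 1672 = 1011/1672 = 0.605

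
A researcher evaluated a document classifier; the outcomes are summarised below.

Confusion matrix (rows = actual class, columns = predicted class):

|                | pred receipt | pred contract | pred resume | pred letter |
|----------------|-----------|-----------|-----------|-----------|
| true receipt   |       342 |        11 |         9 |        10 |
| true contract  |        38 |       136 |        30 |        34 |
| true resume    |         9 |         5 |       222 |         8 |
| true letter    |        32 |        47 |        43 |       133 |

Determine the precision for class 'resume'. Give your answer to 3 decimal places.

0.730

precision = TP/(TP+FP).
resume: TP=222, FP=9+30+43=82 → 222/304 = 0.7303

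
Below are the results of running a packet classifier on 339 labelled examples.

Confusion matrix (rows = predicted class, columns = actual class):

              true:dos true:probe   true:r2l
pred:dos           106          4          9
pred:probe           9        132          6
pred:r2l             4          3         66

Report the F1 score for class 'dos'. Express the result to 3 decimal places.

0.891

One-vs-rest for 'dos': TP = diagonal; FP = other classes predicted 'dos'; FN = 'dos' predicted as other.
F1 score = 2·TP/(2·TP+FP+FN).
dos: TP=106, FP=4+9=13, FN=9+4=13 → 212/238 = 0.8908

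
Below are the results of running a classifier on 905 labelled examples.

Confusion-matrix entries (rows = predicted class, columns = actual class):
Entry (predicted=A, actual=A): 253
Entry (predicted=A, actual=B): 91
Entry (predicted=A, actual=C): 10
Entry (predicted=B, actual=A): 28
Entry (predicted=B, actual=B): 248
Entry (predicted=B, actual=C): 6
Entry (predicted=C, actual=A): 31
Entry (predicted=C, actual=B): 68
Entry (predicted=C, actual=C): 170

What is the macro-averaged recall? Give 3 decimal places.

0.778

Per-class recall (TP/(TP+FN)):
  A: TP=253, FN=28+31=59 → 253/312 = 0.8109
  B: TP=248, FN=91+68=159 → 248/407 = 0.6093
  C: TP=170, FN=10+6=16 → 170/186 = 0.9140
Macro-recall = mean = (0.8109 + 0.6093 + 0.9140) / 3 = 0.778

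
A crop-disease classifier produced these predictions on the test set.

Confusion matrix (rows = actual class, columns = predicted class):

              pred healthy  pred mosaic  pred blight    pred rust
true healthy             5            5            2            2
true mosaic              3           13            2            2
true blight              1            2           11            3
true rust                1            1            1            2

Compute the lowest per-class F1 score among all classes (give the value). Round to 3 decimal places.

0.286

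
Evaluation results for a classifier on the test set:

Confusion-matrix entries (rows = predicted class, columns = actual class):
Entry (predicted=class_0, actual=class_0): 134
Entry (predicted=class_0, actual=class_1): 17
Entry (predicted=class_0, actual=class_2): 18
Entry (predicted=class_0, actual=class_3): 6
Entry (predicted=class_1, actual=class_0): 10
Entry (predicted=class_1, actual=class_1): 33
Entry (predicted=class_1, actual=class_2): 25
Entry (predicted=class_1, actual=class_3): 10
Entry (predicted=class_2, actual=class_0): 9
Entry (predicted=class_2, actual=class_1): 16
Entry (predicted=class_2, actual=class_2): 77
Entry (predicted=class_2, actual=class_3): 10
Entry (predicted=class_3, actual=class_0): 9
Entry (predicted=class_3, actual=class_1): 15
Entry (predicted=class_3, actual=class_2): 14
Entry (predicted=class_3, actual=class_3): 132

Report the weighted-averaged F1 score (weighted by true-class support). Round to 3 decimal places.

0.698

Per-class F1 score (2·TP/(2·TP+FP+FN)):
  class_0: TP=134, FP=17+18+6=41, FN=10+9+9=28 → 268/337 = 0.7953
  class_1: TP=33, FP=10+25+10=45, FN=17+16+15=48 → 66/159 = 0.4151
  class_2: TP=77, FP=9+16+10=35, FN=18+25+14=57 → 154/246 = 0.6260
  class_3: TP=132, FP=9+15+14=38, FN=6+10+10=26 → 264/328 = 0.8049
Weighted-F1 score = Σ (supportᵢ/N)·F1 scoreᵢ with N=535: (162/535)·0.7953 + (81/535)·0.4151 + (134/535)·0.6260 + (158/535)·0.8049 = 0.698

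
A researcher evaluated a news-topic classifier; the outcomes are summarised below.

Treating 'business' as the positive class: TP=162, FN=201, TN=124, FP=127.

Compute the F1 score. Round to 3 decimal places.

0.497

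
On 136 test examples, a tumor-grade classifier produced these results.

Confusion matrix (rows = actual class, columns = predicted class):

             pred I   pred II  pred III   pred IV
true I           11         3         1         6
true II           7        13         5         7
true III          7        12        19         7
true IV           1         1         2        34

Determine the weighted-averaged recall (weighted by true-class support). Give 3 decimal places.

0.566

Per-class recall (TP/(TP+FN)):
  I: TP=11, FN=3+1+6=10 → 11/21 = 0.5238
  II: TP=13, FN=7+5+7=19 → 13/32 = 0.4063
  III: TP=19, FN=7+12+7=26 → 19/45 = 0.4222
  IV: TP=34, FN=1+1+2=4 → 34/38 = 0.8947
Weighted-recall = Σ (supportᵢ/N)·recallᵢ with N=136: (21/136)·0.5238 + (32/136)·0.4063 + (45/136)·0.4222 + (38/136)·0.8947 = 0.566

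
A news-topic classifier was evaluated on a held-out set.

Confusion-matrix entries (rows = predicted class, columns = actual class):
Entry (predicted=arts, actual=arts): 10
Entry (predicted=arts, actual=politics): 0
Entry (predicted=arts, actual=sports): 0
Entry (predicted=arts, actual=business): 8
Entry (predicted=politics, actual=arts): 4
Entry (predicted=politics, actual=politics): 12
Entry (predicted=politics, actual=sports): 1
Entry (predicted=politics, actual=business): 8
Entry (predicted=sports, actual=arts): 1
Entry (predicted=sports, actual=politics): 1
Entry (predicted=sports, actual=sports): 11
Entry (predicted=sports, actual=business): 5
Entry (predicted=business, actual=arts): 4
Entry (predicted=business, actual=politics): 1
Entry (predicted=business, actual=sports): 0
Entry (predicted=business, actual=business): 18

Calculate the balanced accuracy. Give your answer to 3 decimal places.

Balanced accuracy = mean of per-class recall.
  arts: recall = 10/19 = 0.5263
  politics: recall = 12/14 = 0.8571
  sports: recall = 11/12 = 0.9167
  business: recall = 18/39 = 0.4615
Mean = (0.5263 + 0.8571 + 0.9167 + 0.4615) / 4 = 0.690

0.690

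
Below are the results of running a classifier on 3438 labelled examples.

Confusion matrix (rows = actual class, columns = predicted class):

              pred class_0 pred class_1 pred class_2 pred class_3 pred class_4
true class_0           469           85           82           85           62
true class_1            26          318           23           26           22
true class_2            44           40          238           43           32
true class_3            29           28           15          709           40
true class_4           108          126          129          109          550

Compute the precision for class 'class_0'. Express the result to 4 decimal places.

0.6938

Treat 'class_0' as positive and all other classes as negative.
precision = TP/(TP+FP).
class_0: TP=469, FP=26+44+29+108=207 → 469/676 = 0.69379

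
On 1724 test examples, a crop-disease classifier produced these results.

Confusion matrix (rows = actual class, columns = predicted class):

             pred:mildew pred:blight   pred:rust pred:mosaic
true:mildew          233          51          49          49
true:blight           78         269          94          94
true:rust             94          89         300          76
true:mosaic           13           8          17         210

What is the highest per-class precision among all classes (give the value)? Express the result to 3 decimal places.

0.652

Per-class precision (TP/(TP+FP)):
  mildew: TP=233, FP=78+94+13=185 → 233/418 = 0.5574
  blight: TP=269, FP=51+89+8=148 → 269/417 = 0.6451
  rust: TP=300, FP=49+94+17=160 → 300/460 = 0.6522
  mosaic: TP=210, FP=49+94+76=219 → 210/429 = 0.4895
Highest is class 'rust' with precision = 0.652.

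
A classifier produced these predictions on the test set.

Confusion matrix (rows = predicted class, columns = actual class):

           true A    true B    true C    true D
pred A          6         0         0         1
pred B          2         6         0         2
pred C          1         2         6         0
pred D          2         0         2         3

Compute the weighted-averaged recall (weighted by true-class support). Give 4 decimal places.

0.6364

Per-class recall (TP/(TP+FN)):
  A: TP=6, FN=2+1+2=5 → 6/11 = 0.54545
  B: TP=6, FN=0+2+0=2 → 6/8 = 0.75000
  C: TP=6, FN=0+0+2=2 → 6/8 = 0.75000
  D: TP=3, FN=1+2+0=3 → 3/6 = 0.50000
Weighted-recall = Σ (supportᵢ/N)·recallᵢ with N=33: (11/33)·0.54545 + (8/33)·0.75000 + (8/33)·0.75000 + (6/33)·0.50000 = 0.6364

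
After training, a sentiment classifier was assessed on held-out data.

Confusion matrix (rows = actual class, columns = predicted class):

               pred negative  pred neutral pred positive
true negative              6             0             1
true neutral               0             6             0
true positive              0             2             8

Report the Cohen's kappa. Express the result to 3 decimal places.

0.802

Observed agreement pₒ = trace/N = 20/23 = 0.8696
Expected agreement pₑ = Σ (rowᵢ·colᵢ)/N² = (7·6 + 6·8 + 10·9)/23² = 0.3403
κ = (pₒ − pₑ)/(1 − pₑ) = (0.8696 − 0.3403)/(1 − 0.3403) = 0.802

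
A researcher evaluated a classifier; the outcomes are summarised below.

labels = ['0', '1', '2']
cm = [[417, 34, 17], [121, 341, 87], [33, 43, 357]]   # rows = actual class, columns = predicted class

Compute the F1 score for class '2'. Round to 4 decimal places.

0.7987

Take TP from the diagonal, FP from the rest of the '2' prediction marginal, FN from the rest of the '2' actual marginal.
F1 score = 2·TP/(2·TP+FP+FN).
2: TP=357, FP=17+87=104, FN=33+43=76 → 714/894 = 0.79866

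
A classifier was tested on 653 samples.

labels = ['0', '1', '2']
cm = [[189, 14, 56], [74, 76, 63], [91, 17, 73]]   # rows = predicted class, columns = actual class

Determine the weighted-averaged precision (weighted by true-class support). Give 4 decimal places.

0.5726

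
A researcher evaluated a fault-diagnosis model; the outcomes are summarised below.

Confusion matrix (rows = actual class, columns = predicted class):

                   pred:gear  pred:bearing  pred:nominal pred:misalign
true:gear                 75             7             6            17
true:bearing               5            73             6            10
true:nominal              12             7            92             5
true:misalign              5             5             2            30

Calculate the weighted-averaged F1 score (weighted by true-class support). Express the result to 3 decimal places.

0.762

Per-class F1 score (2·TP/(2·TP+FP+FN)):
  gear: TP=75, FP=5+12+5=22, FN=7+6+17=30 → 150/202 = 0.7426
  bearing: TP=73, FP=7+7+5=19, FN=5+6+10=21 → 146/186 = 0.7849
  nominal: TP=92, FP=6+6+2=14, FN=12+7+5=24 → 184/222 = 0.8288
  misalign: TP=30, FP=17+10+5=32, FN=5+5+2=12 → 60/104 = 0.5769
Weighted-F1 score = Σ (supportᵢ/N)·F1 scoreᵢ with N=357: (105/357)·0.7426 + (94/357)·0.7849 + (116/357)·0.8288 + (42/357)·0.5769 = 0.762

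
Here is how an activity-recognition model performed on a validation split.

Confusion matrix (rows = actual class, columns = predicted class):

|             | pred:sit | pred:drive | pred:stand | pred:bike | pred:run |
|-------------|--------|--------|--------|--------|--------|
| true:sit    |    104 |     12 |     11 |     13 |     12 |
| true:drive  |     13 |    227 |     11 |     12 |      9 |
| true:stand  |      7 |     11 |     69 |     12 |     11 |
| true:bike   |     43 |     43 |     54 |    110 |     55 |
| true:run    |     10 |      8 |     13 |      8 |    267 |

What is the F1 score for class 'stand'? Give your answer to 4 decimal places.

0.5149

F1 score = 2·TP/(2·TP+FP+FN).
stand: TP=69, FP=11+11+54+13=89, FN=7+11+12+11=41 → 138/268 = 0.51493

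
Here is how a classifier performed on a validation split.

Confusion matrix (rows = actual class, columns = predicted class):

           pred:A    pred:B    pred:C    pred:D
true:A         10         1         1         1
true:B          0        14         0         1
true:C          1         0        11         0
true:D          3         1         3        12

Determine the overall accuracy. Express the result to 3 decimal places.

0.797

Accuracy = trace / total = (10+14+11+12=47) / 59 = 47/59 = 0.797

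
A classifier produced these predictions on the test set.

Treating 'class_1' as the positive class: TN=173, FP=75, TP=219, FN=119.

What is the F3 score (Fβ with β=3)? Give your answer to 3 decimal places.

Fβ = (1+β²)·TP / ((1+β²)·TP + β²·FN + FP), with β²=9
= 10·219 / (10·219 + 9·119 + 75) = 0.656

0.656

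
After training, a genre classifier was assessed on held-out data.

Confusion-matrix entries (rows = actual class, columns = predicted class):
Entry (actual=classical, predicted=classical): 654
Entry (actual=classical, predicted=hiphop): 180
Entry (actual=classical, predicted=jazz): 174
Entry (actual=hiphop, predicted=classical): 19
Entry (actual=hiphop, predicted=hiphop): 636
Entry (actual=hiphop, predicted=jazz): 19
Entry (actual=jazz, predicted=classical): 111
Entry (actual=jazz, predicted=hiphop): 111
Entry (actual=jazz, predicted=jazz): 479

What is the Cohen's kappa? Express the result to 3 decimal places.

Observed agreement pₒ = trace/N = 1769/2383 = 0.7423
Expected agreement pₑ = Σ (rowᵢ·colᵢ)/N² = (1008·784 + 674·927 + 701·672)/2383² = 0.3321
κ = (pₒ − pₑ)/(1 − pₑ) = (0.7423 − 0.3321)/(1 − 0.3321) = 0.614

0.614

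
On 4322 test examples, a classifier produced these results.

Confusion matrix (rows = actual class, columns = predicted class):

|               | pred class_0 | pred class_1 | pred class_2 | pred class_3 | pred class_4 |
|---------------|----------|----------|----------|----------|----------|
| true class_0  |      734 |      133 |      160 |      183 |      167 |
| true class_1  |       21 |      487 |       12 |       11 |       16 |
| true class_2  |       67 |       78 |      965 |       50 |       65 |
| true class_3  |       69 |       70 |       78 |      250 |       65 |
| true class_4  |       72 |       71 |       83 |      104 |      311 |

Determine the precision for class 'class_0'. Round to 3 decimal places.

Take TP from the diagonal, FP from the rest of the 'class_0' prediction marginal, FN from the rest of the 'class_0' actual marginal.
precision = TP/(TP+FP).
class_0: TP=734, FP=21+67+69+72=229 → 734/963 = 0.7622

0.762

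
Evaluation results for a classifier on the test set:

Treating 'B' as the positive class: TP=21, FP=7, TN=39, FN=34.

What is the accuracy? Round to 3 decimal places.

Accuracy = (TP+TN)/N = (21+39)/101 = 0.594

0.594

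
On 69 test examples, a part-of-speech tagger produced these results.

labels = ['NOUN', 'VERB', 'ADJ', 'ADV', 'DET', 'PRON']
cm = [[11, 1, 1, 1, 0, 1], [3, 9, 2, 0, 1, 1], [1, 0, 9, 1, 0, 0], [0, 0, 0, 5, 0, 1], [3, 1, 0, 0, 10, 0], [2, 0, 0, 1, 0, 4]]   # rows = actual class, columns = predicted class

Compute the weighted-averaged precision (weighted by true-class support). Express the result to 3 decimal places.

0.726

Per-class precision (TP/(TP+FP)):
  NOUN: TP=11, FP=3+1+0+3+2=9 → 11/20 = 0.5500
  VERB: TP=9, FP=1+0+0+1+0=2 → 9/11 = 0.8182
  ADJ: TP=9, FP=1+2+0+0+0=3 → 9/12 = 0.7500
  ADV: TP=5, FP=1+0+1+0+1=3 → 5/8 = 0.6250
  DET: TP=10, FP=0+1+0+0+0=1 → 10/11 = 0.9091
  PRON: TP=4, FP=1+1+0+1+0=3 → 4/7 = 0.5714
Weighted-precision = Σ (supportᵢ/N)·precisionᵢ with N=69: (15/69)·0.5500 + (16/69)·0.8182 + (11/69)·0.7500 + (6/69)·0.6250 + (14/69)·0.9091 + (7/69)·0.5714 = 0.726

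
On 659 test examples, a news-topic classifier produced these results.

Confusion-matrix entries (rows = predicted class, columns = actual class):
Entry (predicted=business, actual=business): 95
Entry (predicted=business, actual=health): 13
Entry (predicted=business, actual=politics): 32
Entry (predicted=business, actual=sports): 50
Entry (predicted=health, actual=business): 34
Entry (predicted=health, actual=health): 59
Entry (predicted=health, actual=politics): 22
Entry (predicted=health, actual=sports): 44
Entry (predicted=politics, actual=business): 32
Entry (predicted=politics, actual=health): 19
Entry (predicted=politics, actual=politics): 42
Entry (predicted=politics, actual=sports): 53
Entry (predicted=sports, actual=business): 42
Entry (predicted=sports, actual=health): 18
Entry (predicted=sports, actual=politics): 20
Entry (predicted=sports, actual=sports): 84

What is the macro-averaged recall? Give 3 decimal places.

0.434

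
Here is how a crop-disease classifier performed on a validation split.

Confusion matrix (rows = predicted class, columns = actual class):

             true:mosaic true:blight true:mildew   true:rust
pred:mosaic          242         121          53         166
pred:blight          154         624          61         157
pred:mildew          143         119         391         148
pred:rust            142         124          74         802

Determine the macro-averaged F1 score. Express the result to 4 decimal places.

Per-class F1 score (2·TP/(2·TP+FP+FN)):
  mosaic: TP=242, FP=121+53+166=340, FN=154+143+142=439 → 484/1263 = 0.38321
  blight: TP=624, FP=154+61+157=372, FN=121+119+124=364 → 1248/1984 = 0.62903
  mildew: TP=391, FP=143+119+148=410, FN=53+61+74=188 → 782/1380 = 0.56667
  rust: TP=802, FP=142+124+74=340, FN=166+157+148=471 → 1604/2415 = 0.66418
Macro-F1 score = mean = (0.38321 + 0.62903 + 0.56667 + 0.66418) / 4 = 0.5608

0.5608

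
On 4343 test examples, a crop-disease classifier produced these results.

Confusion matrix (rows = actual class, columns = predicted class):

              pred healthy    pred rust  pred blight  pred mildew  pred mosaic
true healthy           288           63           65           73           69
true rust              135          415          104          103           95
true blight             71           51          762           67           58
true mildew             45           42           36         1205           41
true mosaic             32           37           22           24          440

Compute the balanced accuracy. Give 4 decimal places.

0.6863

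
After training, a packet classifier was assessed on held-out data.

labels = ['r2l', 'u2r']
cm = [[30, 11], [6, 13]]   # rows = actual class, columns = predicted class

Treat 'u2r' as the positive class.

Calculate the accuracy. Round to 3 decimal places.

0.717

Accuracy = (TP+TN)/N = (13+30)/60 = 0.717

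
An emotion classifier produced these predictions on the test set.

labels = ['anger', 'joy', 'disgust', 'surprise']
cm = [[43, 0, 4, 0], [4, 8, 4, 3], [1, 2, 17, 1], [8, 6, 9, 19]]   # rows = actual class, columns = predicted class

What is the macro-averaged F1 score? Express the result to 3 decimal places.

0.624

Per-class F1 score (2·TP/(2·TP+FP+FN)):
  anger: TP=43, FP=4+1+8=13, FN=0+4+0=4 → 86/103 = 0.8350
  joy: TP=8, FP=0+2+6=8, FN=4+4+3=11 → 16/35 = 0.4571
  disgust: TP=17, FP=4+4+9=17, FN=1+2+1=4 → 34/55 = 0.6182
  surprise: TP=19, FP=0+3+1=4, FN=8+6+9=23 → 38/65 = 0.5846
Macro-F1 score = mean = (0.8350 + 0.4571 + 0.6182 + 0.5846) / 4 = 0.624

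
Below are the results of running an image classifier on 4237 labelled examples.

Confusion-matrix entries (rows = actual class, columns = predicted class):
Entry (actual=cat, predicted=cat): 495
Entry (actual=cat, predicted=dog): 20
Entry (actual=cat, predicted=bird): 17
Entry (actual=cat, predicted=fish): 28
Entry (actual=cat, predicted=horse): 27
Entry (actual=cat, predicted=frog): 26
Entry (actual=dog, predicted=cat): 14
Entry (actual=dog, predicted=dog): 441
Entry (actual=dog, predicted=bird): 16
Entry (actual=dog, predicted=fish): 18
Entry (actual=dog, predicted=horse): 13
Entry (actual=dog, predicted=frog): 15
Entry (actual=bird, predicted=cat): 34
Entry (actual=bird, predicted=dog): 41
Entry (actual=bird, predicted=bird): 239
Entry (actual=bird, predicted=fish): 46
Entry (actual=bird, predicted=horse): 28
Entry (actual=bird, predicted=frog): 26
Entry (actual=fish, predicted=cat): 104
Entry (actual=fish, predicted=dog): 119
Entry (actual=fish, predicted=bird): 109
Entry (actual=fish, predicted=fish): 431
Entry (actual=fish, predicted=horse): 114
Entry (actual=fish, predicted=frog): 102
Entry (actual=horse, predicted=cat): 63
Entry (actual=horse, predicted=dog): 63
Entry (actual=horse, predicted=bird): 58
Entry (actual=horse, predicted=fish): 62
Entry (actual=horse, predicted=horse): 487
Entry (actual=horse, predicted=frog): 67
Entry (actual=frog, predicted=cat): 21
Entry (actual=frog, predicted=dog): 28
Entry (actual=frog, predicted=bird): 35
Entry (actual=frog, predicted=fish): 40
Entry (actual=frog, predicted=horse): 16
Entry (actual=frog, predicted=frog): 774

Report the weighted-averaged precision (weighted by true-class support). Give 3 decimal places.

Per-class precision (TP/(TP+FP)):
  cat: TP=495, FP=14+34+104+63+21=236 → 495/731 = 0.6772
  dog: TP=441, FP=20+41+119+63+28=271 → 441/712 = 0.6194
  bird: TP=239, FP=17+16+109+58+35=235 → 239/474 = 0.5042
  fish: TP=431, FP=28+18+46+62+40=194 → 431/625 = 0.6896
  horse: TP=487, FP=27+13+28+114+16=198 → 487/685 = 0.7109
  frog: TP=774, FP=26+15+26+102+67=236 → 774/1010 = 0.7663
Weighted-precision = Σ (supportᵢ/N)·precisionᵢ with N=4237: (613/4237)·0.6772 + (517/4237)·0.6194 + (414/4237)·0.5042 + (979/4237)·0.6896 + (800/4237)·0.7109 + (914/4237)·0.7663 = 0.682

0.682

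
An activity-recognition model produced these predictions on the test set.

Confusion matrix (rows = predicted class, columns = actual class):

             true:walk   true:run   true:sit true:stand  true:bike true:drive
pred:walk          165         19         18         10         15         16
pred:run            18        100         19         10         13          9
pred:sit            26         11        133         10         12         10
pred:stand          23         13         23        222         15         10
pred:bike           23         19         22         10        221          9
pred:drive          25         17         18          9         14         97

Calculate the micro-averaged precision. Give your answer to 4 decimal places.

Micro-averaging pools counts across classes: ΣTP=938, ΣFP=466, ΣFN=466.
Micro-precision = TP/(TP+FP) on pooled counts = 0.6681 (equals overall accuracy in single-label multiclass).

0.6681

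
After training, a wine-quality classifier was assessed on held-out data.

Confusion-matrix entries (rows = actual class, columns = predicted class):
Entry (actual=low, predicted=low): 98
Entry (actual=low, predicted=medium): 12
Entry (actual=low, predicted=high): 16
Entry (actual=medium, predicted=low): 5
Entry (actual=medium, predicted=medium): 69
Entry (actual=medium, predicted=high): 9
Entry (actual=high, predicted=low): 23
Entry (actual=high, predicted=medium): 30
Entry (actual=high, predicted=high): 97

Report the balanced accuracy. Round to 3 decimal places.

0.752

Balanced accuracy = mean of per-class recall.
  low: recall = 98/126 = 0.7778
  medium: recall = 69/83 = 0.8313
  high: recall = 97/150 = 0.6467
Mean = (0.7778 + 0.8313 + 0.6467) / 3 = 0.752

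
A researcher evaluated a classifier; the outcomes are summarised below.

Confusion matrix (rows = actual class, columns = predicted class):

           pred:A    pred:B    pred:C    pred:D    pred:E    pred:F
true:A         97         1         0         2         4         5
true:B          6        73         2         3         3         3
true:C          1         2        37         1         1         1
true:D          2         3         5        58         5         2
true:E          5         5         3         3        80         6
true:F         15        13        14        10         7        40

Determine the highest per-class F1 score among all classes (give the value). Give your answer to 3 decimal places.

Per-class F1 score (2·TP/(2·TP+FP+FN)):
  A: TP=97, FP=6+1+2+5+15=29, FN=1+0+2+4+5=12 → 194/235 = 0.8255
  B: TP=73, FP=1+2+3+5+13=24, FN=6+2+3+3+3=17 → 146/187 = 0.7807
  C: TP=37, FP=0+2+5+3+14=24, FN=1+2+1+1+1=6 → 74/104 = 0.7115
  D: TP=58, FP=2+3+1+3+10=19, FN=2+3+5+5+2=17 → 116/152 = 0.7632
  E: TP=80, FP=4+3+1+5+7=20, FN=5+5+3+3+6=22 → 160/202 = 0.7921
  F: TP=40, FP=5+3+1+2+6=17, FN=15+13+14+10+7=59 → 80/156 = 0.5128
Highest is class 'A' with F1 score = 0.826.

0.826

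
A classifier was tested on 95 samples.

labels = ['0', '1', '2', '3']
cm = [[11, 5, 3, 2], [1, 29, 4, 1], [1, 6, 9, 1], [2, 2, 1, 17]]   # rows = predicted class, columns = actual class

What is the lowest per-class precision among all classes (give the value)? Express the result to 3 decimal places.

Per-class precision (TP/(TP+FP)):
  0: TP=11, FP=5+3+2=10 → 11/21 = 0.5238
  1: TP=29, FP=1+4+1=6 → 29/35 = 0.8286
  2: TP=9, FP=1+6+1=8 → 9/17 = 0.5294
  3: TP=17, FP=2+2+1=5 → 17/22 = 0.7727
Lowest is class '0' with precision = 0.524.

0.524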